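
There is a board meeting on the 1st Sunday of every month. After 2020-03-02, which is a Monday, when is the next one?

March 2020 starts on a Sunday, so its 1st Sunday is 2020-03-01.
That is not after 2020-03-02, so look at April 2020.
April 2020 starts on a Wednesday, so its 1st Sunday is 2020-04-05 (4 days in).

2020-04-05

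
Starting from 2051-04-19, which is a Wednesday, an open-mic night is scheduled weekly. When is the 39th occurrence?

2052-01-10

The 39th occurrence is 38 intervals after the first: 38 × 7 = 266 days after 2051-04-19.
April has 30 days — 11 days to the end of April leaves 255.
May has 31 days (224 left).
June has 30 days (194 left).
July has 31 days (163 left).
August has 31 days (132 left).
September has 30 days (102 left).
October has 31 days (71 left).
November has 30 days (41 left).
December has 31 days (10 left).
10 days into January → 2052-01-10.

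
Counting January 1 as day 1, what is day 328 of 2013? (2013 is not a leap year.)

January has 31 days (328 − 31 = 297 remain).
February has 28 days (297 − 28 = 269 remain).
March has 31 days (269 − 31 = 238 remain).
April has 30 days (238 − 30 = 208 remain).
May has 31 days (208 − 31 = 177 remain).
June has 30 days (177 − 30 = 147 remain).
July has 31 days (147 − 31 = 116 remain).
August has 31 days (116 − 31 = 85 remain).
September has 30 days (85 − 30 = 55 remain).
October has 31 days (55 − 31 = 24 remain).
24 into November → November 24.

November 24, 2013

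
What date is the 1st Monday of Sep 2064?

Sep 1, 2064

Sep 2064 begins on a Monday, so the first Monday is Sep 1.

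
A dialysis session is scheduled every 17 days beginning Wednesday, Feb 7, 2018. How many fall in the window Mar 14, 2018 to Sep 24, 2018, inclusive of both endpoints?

11

Occurrences land 17·i days after Feb 7, 2018 for i = 0, 1, 2, …
Mar 14, 2018 is 35 days after the start; 35 ÷ 17 = 2 remainder 1; since the remainder is 1, round up to i = 3. First occurrence in the window: #4 on Mar 30, 2018 (3×17 = 51 days in).
Sep 24, 2018 is 229 days after the start; 229 ÷ 17 = 13 remainder 8. Last occurrence in the window: #14 on Sep 16, 2018.
Occurrences #4 through #14: 11 in total.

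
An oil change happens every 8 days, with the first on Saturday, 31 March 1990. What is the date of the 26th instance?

The 26th occurrence is 25 intervals after the first: 25 × 8 = 200 days after 31 March 1990.
March has 31 days — 0 days to the end of March leaves 200.
April has 30 days (170 left).
May has 31 days (139 left).
June has 30 days (109 left).
July has 31 days (78 left).
August has 31 days (47 left).
September has 30 days (17 left).
17 days into October → 17 October 1990.

17 October 1990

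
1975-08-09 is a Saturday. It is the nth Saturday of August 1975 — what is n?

Day 9 falls in week ⌈9/7⌉ of the month.
Days 1–7 hold the 1st Saturday, 8–14 the 2nd, 15–21 the 3rd, 22–28 the 4th, 29–31 the 5th.
9 is in the range for the 2nd.

2nd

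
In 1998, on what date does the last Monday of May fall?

1998-05-25

The first Monday of May 1998 is May 4.
May 1998 has 31 days. Adding weeks: 4, 11, 18, 25 — the last one ≤ 31 is the 25th.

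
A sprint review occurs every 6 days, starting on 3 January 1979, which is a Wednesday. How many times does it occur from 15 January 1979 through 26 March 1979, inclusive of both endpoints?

12

Occurrences land 6·i days after 3 January 1979 for i = 0, 1, 2, …
15 January 1979 is 12 days after the start; 12 ÷ 6 = 2 remainder 0. First occurrence in the window: #3 on 15 January 1979 (2×6 = 12 days in).
26 March 1979 is 82 days after the start; 82 ÷ 6 = 13 remainder 4. Last occurrence in the window: #14 on 22 March 1979.
Occurrences #3 through #14: 12 in total.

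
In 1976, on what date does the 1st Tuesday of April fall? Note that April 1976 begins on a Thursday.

6 April 1976

April 1976 begins on a Thursday, so the first Tuesday is April 6 (5 days later).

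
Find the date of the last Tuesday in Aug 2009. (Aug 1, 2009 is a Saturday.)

Aug 25, 2009

Aug 2009 begins on a Saturday, so the first Tuesday is Aug 4 (3 days later).
Aug 2009 has 31 days. Adding weeks: 4, 11, 18, 25 — the last one ≤ 31 is the 25th.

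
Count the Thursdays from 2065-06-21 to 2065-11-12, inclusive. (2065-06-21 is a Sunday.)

21

2065-06-21 is a Sunday; the first Thursday on or after it is 2065-06-25 (4 days later).
From 2065-06-25 to 2065-11-12: 5 + 31 + 31 + 30 + 31 + 12 = 140 days (rest of June, July, August, September, October, November).
140 ÷ 7 = 20 full weeks with remainder 0, so 20 more Thursdays after the first → 21.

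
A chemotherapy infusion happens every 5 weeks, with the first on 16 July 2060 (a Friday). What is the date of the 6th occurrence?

The 6th occurrence is 5 intervals after the first: 5 × 35 = 175 days after 16 July 2060.
July has 31 days — 15 days to the end of July leaves 160.
August has 31 days (129 left).
September has 30 days (99 left).
October has 31 days (68 left).
November has 30 days (38 left).
December has 31 days (7 left).
7 days into January → 7 January 2061.

7 January 2061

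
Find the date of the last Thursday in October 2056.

October 2056 begins on a Sunday, so the first Thursday is October 5 (4 days later).
October 2056 has 31 days. Adding weeks: 5, 12, 19, 26 — the last one ≤ 31 is the 26th.

October 26, 2056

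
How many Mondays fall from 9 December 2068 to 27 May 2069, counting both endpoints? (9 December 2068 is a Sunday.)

25

9 December 2068 is a Sunday; the first Monday on or after it is 10 December 2068 (1 day later).
From 10 December 2068 to 27 May 2069: 21 + 31 + 28 + 31 + 30 + 27 = 168 days (rest of December, January, February, March, April, May).
168 ÷ 7 = 24 full weeks with remainder 0, so 24 more Mondays after the first → 25.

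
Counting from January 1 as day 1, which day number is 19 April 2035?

Days in months before April: 31 + 28 + 31 = 90.
Plus 19 days into April → day 109.

109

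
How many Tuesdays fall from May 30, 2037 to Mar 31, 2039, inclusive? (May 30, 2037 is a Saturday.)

May 30, 2037 is a Saturday; the first Tuesday on or after it is Jun 2, 2037 (3 days later).
From Jun 2, 2037 to Mar 31, 2039: 212 + 365 + 90 = 667 days (rest of 2037, 2038, to Mar 31, 2039 in 2039).
667 ÷ 7 = 95 full weeks with remainder 2, so 95 more Tuesdays after the first → 96.

96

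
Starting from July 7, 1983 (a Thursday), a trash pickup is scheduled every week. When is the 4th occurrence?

The 4th occurrence is 3 intervals after the first: 3 × 7 = 21 days after July 7, 1983.
21 days later is July 28, 1983.

July 28, 1983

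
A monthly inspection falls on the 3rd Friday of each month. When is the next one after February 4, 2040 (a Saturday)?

February 2040 starts on a Wednesday; its first Friday is the 3rd, so the 3rd Friday is the 17th — February 17, 2040.
February 17, 2040 is after February 4, 2040, so that is the next one.

February 17, 2040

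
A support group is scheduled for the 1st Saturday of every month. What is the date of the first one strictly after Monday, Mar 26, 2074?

Apr 7, 2074

Mar 2074 starts on a Thursday, so its 1st Saturday is Mar 3, 2074 (2 days in).
That is not after Mar 26, 2074, so look at Apr 2074.
Apr 2074 starts on a Sunday, so its 1st Saturday is Apr 7, 2074 (6 days in).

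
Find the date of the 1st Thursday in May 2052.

May 2052 begins on a Wednesday, so the first Thursday is May 2 (1 day later).

May 2, 2052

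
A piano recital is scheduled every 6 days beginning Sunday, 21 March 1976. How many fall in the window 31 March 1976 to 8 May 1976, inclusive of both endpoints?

Occurrences land 6·i days after 21 March 1976 for i = 0, 1, 2, …
31 March 1976 is 10 days after the start; 10 ÷ 6 = 1 remainder 4; since the remainder is 4, round up to i = 2. First occurrence in the window: #3 on 2 April 1976 (2×6 = 12 days in).
8 May 1976 is 48 days after the start; 48 ÷ 6 = 8 remainder 0. Last occurrence in the window: #9 on 8 May 1976.
Occurrences #3 through #9: 7 in total.

7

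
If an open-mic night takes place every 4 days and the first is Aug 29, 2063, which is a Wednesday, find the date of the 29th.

Dec 19, 2063

The 29th occurrence is 28 intervals after the first: 28 × 4 = 112 days after Aug 29, 2063.
Aug has 31 days — 2 days to the end of Aug leaves 110.
Sep has 30 days (80 left).
Oct has 31 days (49 left).
Nov has 30 days (19 left).
19 days into Dec → Dec 19, 2063.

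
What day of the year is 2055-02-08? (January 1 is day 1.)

Days in months before February: 31 = 31.
Plus 8 days into February → day 39.

39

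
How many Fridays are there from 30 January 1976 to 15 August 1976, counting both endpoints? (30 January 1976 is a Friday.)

30 January 1976 is a Friday; the first Friday on or after it is 30 January 1976.
From 30 January 1976 to 15 August 1976: 1 + 29 + 31 + 30 + 31 + 30 + 31 + 15 = 198 days (rest of January, February, March, April, May, June, July, August).
198 ÷ 7 = 28 full weeks with remainder 2, so 28 more Fridays after the first → 29.

29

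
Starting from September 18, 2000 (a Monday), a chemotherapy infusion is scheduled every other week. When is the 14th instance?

The 14th occurrence is 13 intervals after the first: 13 × 14 = 182 days after September 18, 2000.
September has 30 days — 12 days to the end of September leaves 170.
October has 31 days (139 left).
November has 30 days (109 left).
December has 31 days (78 left).
January has 31 days (47 left).
February has 28 days (19 left).
19 days into March → March 19, 2001.

March 19, 2001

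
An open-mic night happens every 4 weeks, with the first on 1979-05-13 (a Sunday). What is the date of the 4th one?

1979-08-05

The 4th occurrence is 3 intervals after the first: 3 × 28 = 84 days after 1979-05-13.
May has 31 days — 18 days to the end of May leaves 66.
June has 30 days (36 left).
July has 31 days (5 left).
5 days into August → 1979-08-05.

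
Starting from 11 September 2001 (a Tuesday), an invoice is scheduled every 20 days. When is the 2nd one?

The 2nd occurrence is 1 interval after the first: 1 × 20 = 20 days after 11 September 2001.
September has 30 days — 19 days to the end of September leaves 1.
1 day into October → 1 October 2001.

1 October 2001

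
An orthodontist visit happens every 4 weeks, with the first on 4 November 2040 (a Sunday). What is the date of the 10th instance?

14 July 2041

The 10th occurrence is 9 intervals after the first: 9 × 28 = 252 days after 4 November 2040.
November has 30 days — 26 days to the end of November leaves 226.
December has 31 days (195 left).
January has 31 days (164 left).
February has 28 days (136 left).
March has 31 days (105 left).
April has 30 days (75 left).
May has 31 days (44 left).
June has 30 days (14 left).
14 days into July → 14 July 2041.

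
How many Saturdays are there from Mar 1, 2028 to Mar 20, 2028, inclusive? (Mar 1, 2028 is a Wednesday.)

Mar 1, 2028 is a Wednesday; the first Saturday on or after it is Mar 4, 2028 (3 days later).
From Mar 4, 2028 to Mar 20, 2028 is 20 − 4 = 16 days.
16 ÷ 7 = 2 full weeks with remainder 2, so 2 more Saturdays after the first → 3.

3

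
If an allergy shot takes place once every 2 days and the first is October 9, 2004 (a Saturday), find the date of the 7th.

The 7th occurrence is 6 intervals after the first: 6 × 2 = 12 days after October 9, 2004.
12 days later is October 21, 2004.

October 21, 2004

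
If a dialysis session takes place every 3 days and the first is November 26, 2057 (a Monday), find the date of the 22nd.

January 28, 2058

The 22nd occurrence is 21 intervals after the first: 21 × 3 = 63 days after November 26, 2057.
November has 30 days — 4 days to the end of November leaves 59.
December has 31 days (28 left).
28 days into January → January 28, 2058.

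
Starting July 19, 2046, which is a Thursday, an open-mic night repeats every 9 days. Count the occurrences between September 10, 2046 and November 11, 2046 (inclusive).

Occurrences land 9·i days after July 19, 2046 for i = 0, 1, 2, …
September 10, 2046 is 53 days after the start; 53 ÷ 9 = 5 remainder 8; since the remainder is 8, round up to i = 6. First occurrence in the window: #7 on September 11, 2046 (6×9 = 54 days in).
November 11, 2046 is 115 days after the start; 115 ÷ 9 = 12 remainder 7. Last occurrence in the window: #13 on November 4, 2046.
Occurrences #7 through #13: 7 in total.

7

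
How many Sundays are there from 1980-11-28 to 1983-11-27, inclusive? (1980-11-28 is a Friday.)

157

1980-11-28 is a Friday; the first Sunday on or after it is 1980-11-30 (2 days later).
From 1980-11-30 to 1983-11-27: 31 + 365 + 365 + 331 = 1092 days (rest of 1980, 1981, 1982, to 1983-11-27 in 1983).
1092 ÷ 7 = 156 full weeks with remainder 0, so 156 more Sundays after the first → 157.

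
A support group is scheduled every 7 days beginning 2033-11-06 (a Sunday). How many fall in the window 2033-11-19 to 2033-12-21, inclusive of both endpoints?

Occurrences land 7·i days after 2033-11-06 for i = 0, 1, 2, …
2033-11-19 is 13 days after the start; 13 ÷ 7 = 1 remainder 6; since the remainder is 6, round up to i = 2. First occurrence in the window: #3 on 2033-11-20 (2×7 = 14 days in).
2033-12-21 is 45 days after the start; 45 ÷ 7 = 6 remainder 3. Last occurrence in the window: #7 on 2033-12-18.
Occurrences #3 through #7: 5 in total.

5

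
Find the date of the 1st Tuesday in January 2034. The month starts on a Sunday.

January 3, 2034

January 2034 begins on a Sunday, so the first Tuesday is January 3 (2 days later).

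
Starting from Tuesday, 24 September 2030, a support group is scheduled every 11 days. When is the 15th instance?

The 15th occurrence is 14 intervals after the first: 14 × 11 = 154 days after 24 September 2030.
September has 30 days — 6 days to the end of September leaves 148.
October has 31 days (117 left).
November has 30 days (87 left).
December has 31 days (56 left).
January has 31 days (25 left).
25 days into February → 25 February 2031.

25 February 2031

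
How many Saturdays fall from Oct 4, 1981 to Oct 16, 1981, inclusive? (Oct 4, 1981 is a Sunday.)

Oct 4, 1981 is a Sunday; the first Saturday on or after it is Oct 10, 1981 (6 days later).
From Oct 10, 1981 to Oct 16, 1981 is 16 − 10 = 6 days.
6 ÷ 7 = 0 full weeks with remainder 6, so 0 more Saturdays after the first → 1.

1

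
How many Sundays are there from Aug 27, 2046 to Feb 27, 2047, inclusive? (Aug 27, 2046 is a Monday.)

26

Aug 27, 2046 is a Monday; the first Sunday on or after it is Sep 2, 2046 (6 days later).
From Sep 2, 2046 to Feb 27, 2047: 28 + 31 + 30 + 31 + 31 + 27 = 178 days (rest of Sep, Oct, Nov, Dec, Jan, Feb).
178 ÷ 7 = 25 full weeks with remainder 3, so 25 more Sundays after the first → 26.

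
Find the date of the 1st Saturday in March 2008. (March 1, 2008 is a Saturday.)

March 2008 begins on a Saturday, so the first Saturday is March 1.

1 March 2008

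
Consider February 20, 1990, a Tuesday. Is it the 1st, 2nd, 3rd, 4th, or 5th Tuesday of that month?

3rd

Day 20 falls in week ⌈20/7⌉ of the month.
Days 1–7 hold the 1st Tuesday, 8–14 the 2nd, 15–21 the 3rd, 22–28 the 4th, 29–31 the 5th.
20 is in the range for the 3rd.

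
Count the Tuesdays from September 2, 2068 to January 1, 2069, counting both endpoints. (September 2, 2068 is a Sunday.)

18

September 2, 2068 is a Sunday; the first Tuesday on or after it is September 4, 2068 (2 days later).
From September 4, 2068 to January 1, 2069: 26 + 31 + 30 + 31 + 1 = 119 days (rest of September, October, November, December, January).
119 ÷ 7 = 17 full weeks with remainder 0, so 17 more Tuesdays after the first → 18.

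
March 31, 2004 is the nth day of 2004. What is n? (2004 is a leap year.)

91

Days in months before March: 31 + 29 = 60.
Plus 31 days into March → day 91.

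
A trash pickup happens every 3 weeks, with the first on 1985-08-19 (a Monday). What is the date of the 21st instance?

1986-10-13

The 21st occurrence is 20 intervals after the first: 20 × 21 = 420 days after 1985-08-19.
August has 31 days — 12 days to the end of August leaves 408.
From end of August to end of 1985 is 122 days (286 left).
January has 31 days (255 left).
February has 28 days (227 left).
March has 31 days (196 left).
April has 30 days (166 left).
May has 31 days (135 left).
June has 30 days (105 left).
July has 31 days (74 left).
August has 31 days (43 left).
September has 30 days (13 left).
13 days into October → 1986-10-13.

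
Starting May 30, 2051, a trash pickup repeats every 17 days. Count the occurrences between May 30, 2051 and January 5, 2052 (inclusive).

Occurrences land 17·i days after May 30, 2051 for i = 0, 1, 2, …
The window opens on the start date, so the first occurrence inside is #1 on May 30, 2051.
January 5, 2052 is 220 days after the start; 220 ÷ 17 = 12 remainder 16. Last occurrence in the window: #13 on December 20, 2051.
Occurrences #1 through #13: 13 in total.

13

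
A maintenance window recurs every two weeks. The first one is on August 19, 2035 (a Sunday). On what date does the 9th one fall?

The 9th occurrence is 8 intervals after the first: 8 × 14 = 112 days after August 19, 2035.
August has 31 days — 12 days to the end of August leaves 100.
September has 30 days (70 left).
October has 31 days (39 left).
November has 30 days (9 left).
9 days into December → December 9, 2035.

December 9, 2035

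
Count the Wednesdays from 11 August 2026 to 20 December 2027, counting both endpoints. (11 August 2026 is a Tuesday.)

71

11 August 2026 is a Tuesday; the first Wednesday on or after it is 12 August 2026 (1 day later).
From 12 August 2026 to 20 December 2027: 141 + 354 = 495 days (rest of 2026, to 20 December 2027 in 2027).
495 ÷ 7 = 70 full weeks with remainder 5, so 70 more Wednesdays after the first → 71.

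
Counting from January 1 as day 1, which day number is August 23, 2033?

Days in months before August: 31 + 28 + 31 + 30 + 31 + 30 + 31 = 212.
Plus 23 days into August → day 235.

235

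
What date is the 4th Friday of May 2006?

The first Friday of May 2006 is May 5.
The 4th Friday is 3 weeks later: 5 + 21 = 26.

May 26, 2006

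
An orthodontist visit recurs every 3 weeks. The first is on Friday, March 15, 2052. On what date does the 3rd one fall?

April 26, 2052

The 3rd occurrence is 2 intervals after the first: 2 × 21 = 42 days after March 15, 2052.
March has 31 days — 16 days to the end of March leaves 26.
26 days into April → April 26, 2052.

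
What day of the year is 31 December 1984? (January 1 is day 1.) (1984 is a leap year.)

Days in months before December: 31 + 29 + 31 + 30 + 31 + 30 + 31 + 31 + 30 + 31 + 30 = 335.
Plus 31 days into December → day 366.

366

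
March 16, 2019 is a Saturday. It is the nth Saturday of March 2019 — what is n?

Day 16 falls in week ⌈16/7⌉ of the month.
Days 1–7 hold the 1st Saturday, 8–14 the 2nd, 15–21 the 3rd, 22–28 the 4th, 29–31 the 5th.
16 is in the range for the 3rd.

3rd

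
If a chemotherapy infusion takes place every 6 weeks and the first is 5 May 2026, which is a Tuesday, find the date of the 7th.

12 January 2027

The 7th occurrence is 6 intervals after the first: 6 × 42 = 252 days after 5 May 2026.
May has 31 days — 26 days to the end of May leaves 226.
June has 30 days (196 left).
July has 31 days (165 left).
August has 31 days (134 left).
September has 30 days (104 left).
October has 31 days (73 left).
November has 30 days (43 left).
December has 31 days (12 left).
12 days into January → 12 January 2027.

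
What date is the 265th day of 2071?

January has 31 days (265 − 31 = 234 remain).
February has 28 days (234 − 28 = 206 remain).
March has 31 days (206 − 31 = 175 remain).
April has 30 days (175 − 30 = 145 remain).
May has 31 days (145 − 31 = 114 remain).
June has 30 days (114 − 30 = 84 remain).
July has 31 days (84 − 31 = 53 remain).
August has 31 days (53 − 31 = 22 remain).
22 into September → September 22.

22 September 2071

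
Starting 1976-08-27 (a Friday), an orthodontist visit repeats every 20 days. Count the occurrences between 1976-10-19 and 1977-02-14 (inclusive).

6

Occurrences land 20·i days after 1976-08-27 for i = 0, 1, 2, …
1976-10-19 is 53 days after the start; 53 ÷ 20 = 2 remainder 13; since the remainder is 13, round up to i = 3. First occurrence in the window: #4 on 1976-10-26 (3×20 = 60 days in).
1977-02-14 is 171 days after the start; 171 ÷ 20 = 8 remainder 11. Last occurrence in the window: #9 on 1977-02-03.
Occurrences #4 through #9: 6 in total.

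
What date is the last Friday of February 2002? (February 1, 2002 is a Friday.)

February 22, 2002

February 2002 begins on a Friday, so the first Friday is February 1.
February 2002 has 28 days. Adding weeks: 1, 8, 15, 22 — the last one ≤ 28 is the 22nd.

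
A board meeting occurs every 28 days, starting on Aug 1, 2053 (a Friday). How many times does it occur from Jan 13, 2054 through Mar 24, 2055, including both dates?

16

Occurrences land 28·i days after Aug 1, 2053 for i = 0, 1, 2, …
Jan 13, 2054 is 165 days after the start; 165 ÷ 28 = 5 remainder 25; since the remainder is 25, round up to i = 6. First occurrence in the window: #7 on Jan 16, 2054 (6×28 = 168 days in).
Mar 24, 2055 is 600 days after the start; 600 ÷ 28 = 21 remainder 12. Last occurrence in the window: #22 on Mar 12, 2055.
Occurrences #7 through #22: 16 in total.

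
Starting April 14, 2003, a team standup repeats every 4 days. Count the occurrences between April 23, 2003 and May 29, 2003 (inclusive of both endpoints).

Occurrences land 4·i days after April 14, 2003 for i = 0, 1, 2, …
April 23, 2003 is 9 days after the start; 9 ÷ 4 = 2 remainder 1; since the remainder is 1, round up to i = 3. First occurrence in the window: #4 on April 26, 2003 (3×4 = 12 days in).
May 29, 2003 is 45 days after the start; 45 ÷ 4 = 11 remainder 1. Last occurrence in the window: #12 on May 28, 2003.
Occurrences #4 through #12: 9 in total.

9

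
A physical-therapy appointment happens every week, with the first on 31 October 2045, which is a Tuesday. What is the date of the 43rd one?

21 August 2046

The 43rd occurrence is 42 intervals after the first: 42 × 7 = 294 days after 31 October 2045.
October has 31 days — 0 days to the end of October leaves 294.
November has 30 days (264 left).
December has 31 days (233 left).
January has 31 days (202 left).
February has 28 days (174 left).
March has 31 days (143 left).
April has 30 days (113 left).
May has 31 days (82 left).
June has 30 days (52 left).
July has 31 days (21 left).
21 days into August → 21 August 2046.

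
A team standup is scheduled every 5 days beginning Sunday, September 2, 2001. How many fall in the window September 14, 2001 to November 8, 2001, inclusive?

11

Occurrences land 5·i days after September 2, 2001 for i = 0, 1, 2, …
September 14, 2001 is 12 days after the start; 12 ÷ 5 = 2 remainder 2; since the remainder is 2, round up to i = 3. First occurrence in the window: #4 on September 17, 2001 (3×5 = 15 days in).
November 8, 2001 is 67 days after the start; 67 ÷ 5 = 13 remainder 2. Last occurrence in the window: #14 on November 6, 2001.
Occurrences #4 through #14: 11 in total.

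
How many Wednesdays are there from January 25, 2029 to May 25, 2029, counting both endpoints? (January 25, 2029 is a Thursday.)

January 25, 2029 is a Thursday; the first Wednesday on or after it is January 31, 2029 (6 days later).
From January 31, 2029 to May 25, 2029: 0 + 28 + 31 + 30 + 25 = 114 days (rest of January, February, March, April, May).
114 ÷ 7 = 16 full weeks with remainder 2, so 16 more Wednesdays after the first → 17.

17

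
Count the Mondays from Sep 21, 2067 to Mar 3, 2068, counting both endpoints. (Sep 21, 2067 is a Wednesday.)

23

Sep 21, 2067 is a Wednesday; the first Monday on or after it is Sep 26, 2067 (5 days later).
From Sep 26, 2067 to Mar 3, 2068: 4 + 31 + 30 + 31 + 31 + 29 + 3 = 159 days (rest of Sep, Oct, Nov, Dec, Jan, Feb, Mar).
159 ÷ 7 = 22 full weeks with remainder 5, so 22 more Mondays after the first → 23.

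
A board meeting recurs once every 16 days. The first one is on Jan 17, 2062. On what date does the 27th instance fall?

Mar 9, 2063

The 27th occurrence is 26 intervals after the first: 26 × 16 = 416 days after Jan 17, 2062.
Jan has 31 days — 14 days to the end of Jan leaves 402.
From end of Jan to end of 2062 is 334 days (68 left).
Jan has 31 days (37 left).
Feb has 28 days (9 left).
9 days into Mar → Mar 9, 2063.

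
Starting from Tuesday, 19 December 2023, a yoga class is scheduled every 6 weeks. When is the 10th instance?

The 10th occurrence is 9 intervals after the first: 9 × 42 = 378 days after 19 December 2023.
December has 31 days — 12 days to the end of December leaves 366.
January has 31 days (335 left).
February has 29 days (306 left).
March has 31 days (275 left).
April has 30 days (245 left).
May has 31 days (214 left).
June has 30 days (184 left).
July has 31 days (153 left).
August has 31 days (122 left).
September has 30 days (92 left).
October has 31 days (61 left).
November has 30 days (31 left).
31 days into December → 31 December 2024.

31 December 2024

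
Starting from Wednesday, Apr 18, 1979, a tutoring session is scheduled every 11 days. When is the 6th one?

The 6th occurrence is 5 intervals after the first: 5 × 11 = 55 days after Apr 18, 1979.
Apr has 30 days — 12 days to the end of Apr leaves 43.
May has 31 days (12 left).
12 days into Jun → Jun 12, 1979.

Jun 12, 1979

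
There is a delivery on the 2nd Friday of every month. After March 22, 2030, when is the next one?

April 12, 2030

March 2030 starts on a Friday; its first Friday is the 1st, so the 2nd Friday is the 8th — March 8, 2030.
That is not after March 22, 2030, so look at April 2030.
April 2030 starts on a Monday; its first Friday is the 5th, so the 2nd Friday is the 12th — April 12, 2030.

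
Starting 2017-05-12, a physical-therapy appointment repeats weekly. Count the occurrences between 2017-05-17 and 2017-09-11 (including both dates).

Occurrences land 7·i days after 2017-05-12 for i = 0, 1, 2, …
2017-05-17 is 5 days after the start; 5 ÷ 7 = 0 remainder 5; since the remainder is 5, round up to i = 1. First occurrence in the window: #2 on 2017-05-19 (1×7 = 7 days in).
2017-09-11 is 122 days after the start; 122 ÷ 7 = 17 remainder 3. Last occurrence in the window: #18 on 2017-09-08.
Occurrences #2 through #18: 17 in total.

17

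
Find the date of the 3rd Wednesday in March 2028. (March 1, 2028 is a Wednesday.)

March 15, 2028

March 2028 begins on a Wednesday, so the first Wednesday is March 1.
The 3rd Wednesday is 2 weeks later: 1 + 14 = 15.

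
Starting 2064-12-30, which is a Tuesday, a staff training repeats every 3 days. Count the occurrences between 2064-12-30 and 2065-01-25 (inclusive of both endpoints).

9

Occurrences land 3·i days after 2064-12-30 for i = 0, 1, 2, …
The window opens on the start date, so the first occurrence inside is #1 on 2064-12-30.
2065-01-25 is 26 days after the start; 26 ÷ 3 = 8 remainder 2. Last occurrence in the window: #9 on 2065-01-23.
Occurrences #1 through #9: 9 in total.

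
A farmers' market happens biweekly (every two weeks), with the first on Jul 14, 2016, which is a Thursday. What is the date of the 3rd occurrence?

Aug 11, 2016

The 3rd occurrence is 2 intervals after the first: 2 × 14 = 28 days after Jul 14, 2016.
Jul has 31 days — 17 days to the end of Jul leaves 11.
11 days into Aug → Aug 11, 2016.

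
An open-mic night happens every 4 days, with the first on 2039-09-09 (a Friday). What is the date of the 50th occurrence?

The 50th occurrence is 49 intervals after the first: 49 × 4 = 196 days after 2039-09-09.
September has 30 days — 21 days to the end of September leaves 175.
October has 31 days (144 left).
November has 30 days (114 left).
December has 31 days (83 left).
January has 31 days (52 left).
February has 29 days (23 left).
23 days into March → 2040-03-23.

2040-03-23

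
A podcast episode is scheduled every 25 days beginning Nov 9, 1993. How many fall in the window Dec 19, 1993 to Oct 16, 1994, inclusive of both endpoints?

Occurrences land 25·i days after Nov 9, 1993 for i = 0, 1, 2, …
Dec 19, 1993 is 40 days after the start; 40 ÷ 25 = 1 remainder 15; since the remainder is 15, round up to i = 2. First occurrence in the window: #3 on Dec 29, 1993 (2×25 = 50 days in).
Oct 16, 1994 is 341 days after the start; 341 ÷ 25 = 13 remainder 16. Last occurrence in the window: #14 on Sep 30, 1994.
Occurrences #3 through #14: 12 in total.

12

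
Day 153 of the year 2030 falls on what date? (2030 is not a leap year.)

January has 31 days (153 − 31 = 122 remain).
February has 28 days (122 − 28 = 94 remain).
March has 31 days (94 − 31 = 63 remain).
April has 30 days (63 − 30 = 33 remain).
May has 31 days (33 − 31 = 2 remain).
2 into June → June 2.

2 June 2030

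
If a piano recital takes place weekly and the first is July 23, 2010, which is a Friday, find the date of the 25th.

The 25th occurrence is 24 intervals after the first: 24 × 7 = 168 days after July 23, 2010.
July has 31 days — 8 days to the end of July leaves 160.
August has 31 days (129 left).
September has 30 days (99 left).
October has 31 days (68 left).
November has 30 days (38 left).
December has 31 days (7 left).
7 days into January → January 7, 2011.

January 7, 2011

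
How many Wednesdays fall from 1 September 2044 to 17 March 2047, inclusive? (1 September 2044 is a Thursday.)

1 September 2044 is a Thursday; the first Wednesday on or after it is 7 September 2044 (6 days later).
From 7 September 2044 to 17 March 2047: 115 + 365 + 365 + 76 = 921 days (rest of 2044, 2045, 2046, to 17 March 2047 in 2047).
921 ÷ 7 = 131 full weeks with remainder 4, so 131 more Wednesdays after the first → 132.

132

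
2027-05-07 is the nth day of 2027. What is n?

127

Days in months before May: 31 + 28 + 31 + 30 = 120.
Plus 7 days into May → day 127.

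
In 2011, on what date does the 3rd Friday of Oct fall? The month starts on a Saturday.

Oct 21, 2011

Oct 2011 begins on a Saturday, so the first Friday is Oct 7 (6 days later).
The 3rd Friday is 2 weeks later: 7 + 14 = 21.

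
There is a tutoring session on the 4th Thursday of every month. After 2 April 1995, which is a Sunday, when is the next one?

27 April 1995

April 1995 starts on a Saturday; its first Thursday is the 6th, so the 4th Thursday is the 27th — 27 April 1995.
27 April 1995 is after 2 April 1995, so that is the next one.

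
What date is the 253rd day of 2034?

January has 31 days (253 − 31 = 222 remain).
February has 28 days (222 − 28 = 194 remain).
March has 31 days (194 − 31 = 163 remain).
April has 30 days (163 − 30 = 133 remain).
May has 31 days (133 − 31 = 102 remain).
June has 30 days (102 − 30 = 72 remain).
July has 31 days (72 − 31 = 41 remain).
August has 31 days (41 − 31 = 10 remain).
10 into September → September 10.

2034-09-10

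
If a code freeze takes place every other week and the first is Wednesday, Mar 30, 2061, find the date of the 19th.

The 19th occurrence is 18 intervals after the first: 18 × 14 = 252 days after Mar 30, 2061.
Mar has 31 days — 1 day to the end of Mar leaves 251.
Apr has 30 days (221 left).
May has 31 days (190 left).
Jun has 30 days (160 left).
Jul has 31 days (129 left).
Aug has 31 days (98 left).
Sep has 30 days (68 left).
Oct has 31 days (37 left).
Nov has 30 days (7 left).
7 days into Dec → Dec 7, 2061.

Dec 7, 2061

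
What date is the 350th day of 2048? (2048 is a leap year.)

Dec 15, 2048

Jan has 31 days (350 − 31 = 319 remain).
Feb has 29 days (319 − 29 = 290 remain).
Mar has 31 days (290 − 31 = 259 remain).
Apr has 30 days (259 − 30 = 229 remain).
May has 31 days (229 − 31 = 198 remain).
Jun has 30 days (198 − 30 = 168 remain).
Jul has 31 days (168 − 31 = 137 remain).
Aug has 31 days (137 − 31 = 106 remain).
Sep has 30 days (106 − 30 = 76 remain).
Oct has 31 days (76 − 31 = 45 remain).
Nov has 30 days (45 − 30 = 15 remain).
15 into Dec → Dec 15.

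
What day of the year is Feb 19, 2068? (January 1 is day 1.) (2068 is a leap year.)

Days in months before Feb: 31 = 31.
Plus 19 days into Feb → day 50.

50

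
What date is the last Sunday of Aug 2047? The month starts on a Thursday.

Aug 2047 begins on a Thursday, so the first Sunday is Aug 4 (3 days later).
Aug 2047 has 31 days. Adding weeks: 4, 11, 18, 25 — the last one ≤ 31 is the 25th.

Aug 25, 2047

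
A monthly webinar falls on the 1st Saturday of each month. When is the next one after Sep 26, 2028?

Oct 7, 2028

Sep 2028 starts on a Friday, so its 1st Saturday is Sep 2, 2028 (1 day in).
That is not after Sep 26, 2028, so look at Oct 2028.
Oct 2028 starts on a Sunday, so its 1st Saturday is Oct 7, 2028 (6 days in).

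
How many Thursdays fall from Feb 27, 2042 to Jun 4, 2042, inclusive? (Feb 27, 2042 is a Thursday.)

14

Feb 27, 2042 is a Thursday; the first Thursday on or after it is Feb 27, 2042.
From Feb 27, 2042 to Jun 4, 2042: 1 + 31 + 30 + 31 + 4 = 97 days (rest of Feb, Mar, Apr, May, Jun).
97 ÷ 7 = 13 full weeks with remainder 6, so 13 more Thursdays after the first → 14.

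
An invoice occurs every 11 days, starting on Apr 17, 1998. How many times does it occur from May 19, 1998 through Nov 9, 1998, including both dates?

Occurrences land 11·i days after Apr 17, 1998 for i = 0, 1, 2, …
May 19, 1998 is 32 days after the start; 32 ÷ 11 = 2 remainder 10; since the remainder is 10, round up to i = 3. First occurrence in the window: #4 on May 20, 1998 (3×11 = 33 days in).
Nov 9, 1998 is 206 days after the start; 206 ÷ 11 = 18 remainder 8. Last occurrence in the window: #19 on Nov 1, 1998.
Occurrences #4 through #19: 16 in total.

16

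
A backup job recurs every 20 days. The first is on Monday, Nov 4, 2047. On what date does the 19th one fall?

The 19th occurrence is 18 intervals after the first: 18 × 20 = 360 days after Nov 4, 2047.
Nov has 30 days — 26 days to the end of Nov leaves 334.
Dec has 31 days (303 left).
Jan has 31 days (272 left).
Feb has 29 days (243 left).
Mar has 31 days (212 left).
Apr has 30 days (182 left).
May has 31 days (151 left).
Jun has 30 days (121 left).
Jul has 31 days (90 left).
Aug has 31 days (59 left).
Sep has 30 days (29 left).
29 days into Oct → Oct 29, 2048.

Oct 29, 2048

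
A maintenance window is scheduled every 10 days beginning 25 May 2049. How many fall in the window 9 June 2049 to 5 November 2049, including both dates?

Occurrences land 10·i days after 25 May 2049 for i = 0, 1, 2, …
9 June 2049 is 15 days after the start; 15 ÷ 10 = 1 remainder 5; since the remainder is 5, round up to i = 2. First occurrence in the window: #3 on 14 June 2049 (2×10 = 20 days in).
5 November 2049 is 164 days after the start; 164 ÷ 10 = 16 remainder 4. Last occurrence in the window: #17 on 1 November 2049.
Occurrences #3 through #17: 15 in total.

15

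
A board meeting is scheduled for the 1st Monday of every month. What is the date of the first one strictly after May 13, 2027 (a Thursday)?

Jun 7, 2027

May 2027 starts on a Saturday, so its 1st Monday is May 3, 2027 (2 days in).
That is not after May 13, 2027, so look at Jun 2027.
Jun 2027 starts on a Tuesday, so its 1st Monday is Jun 7, 2027 (6 days in).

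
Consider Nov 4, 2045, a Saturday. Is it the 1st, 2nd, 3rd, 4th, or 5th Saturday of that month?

Day 4 falls in week ⌈4/7⌉ of the month.
Days 1–7 hold the 1st Saturday, 8–14 the 2nd, 15–21 the 3rd, 22–28 the 4th, 29–31 the 5th.
4 is in the range for the 1st.

1st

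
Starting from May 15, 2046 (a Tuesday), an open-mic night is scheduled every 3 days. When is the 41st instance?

Sep 12, 2046

The 41st occurrence is 40 intervals after the first: 40 × 3 = 120 days after May 15, 2046.
May has 31 days — 16 days to the end of May leaves 104.
Jun has 30 days (74 left).
Jul has 31 days (43 left).
Aug has 31 days (12 left).
12 days into Sep → Sep 12, 2046.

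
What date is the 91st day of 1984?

March 31, 1984

January has 31 days (91 − 31 = 60 remain).
February has 29 days (60 − 29 = 31 remain).
31 into March → March 31.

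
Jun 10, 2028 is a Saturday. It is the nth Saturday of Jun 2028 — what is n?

2nd

Day 10 falls in week ⌈10/7⌉ of the month.
Days 1–7 hold the 1st Saturday, 8–14 the 2nd, 15–21 the 3rd, 22–28 the 4th, 29–31 the 5th.
10 is in the range for the 2nd.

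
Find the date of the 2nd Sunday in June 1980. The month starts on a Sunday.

8 June 1980

June 1980 begins on a Sunday, so the first Sunday is June 1.
The 2nd Sunday is 1 weeks later: 1 + 7 = 8.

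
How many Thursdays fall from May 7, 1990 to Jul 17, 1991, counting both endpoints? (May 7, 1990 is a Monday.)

62

May 7, 1990 is a Monday; the first Thursday on or after it is May 10, 1990 (3 days later).
From May 10, 1990 to Jul 17, 1991: 235 + 198 = 433 days (rest of 1990, to Jul 17, 1991 in 1991).
433 ÷ 7 = 61 full weeks with remainder 6, so 61 more Thursdays after the first → 62.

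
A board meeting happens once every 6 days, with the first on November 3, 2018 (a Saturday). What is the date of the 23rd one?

March 15, 2019

The 23rd occurrence is 22 intervals after the first: 22 × 6 = 132 days after November 3, 2018.
November has 30 days — 27 days to the end of November leaves 105.
December has 31 days (74 left).
January has 31 days (43 left).
February has 28 days (15 left).
15 days into March → March 15, 2019.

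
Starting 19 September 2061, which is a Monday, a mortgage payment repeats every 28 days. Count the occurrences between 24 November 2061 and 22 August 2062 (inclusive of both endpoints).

Occurrences land 28·i days after 19 September 2061 for i = 0, 1, 2, …
24 November 2061 is 66 days after the start; 66 ÷ 28 = 2 remainder 10; since the remainder is 10, round up to i = 3. First occurrence in the window: #4 on 12 December 2061 (3×28 = 84 days in).
22 August 2062 is 337 days after the start; 337 ÷ 28 = 12 remainder 1. Last occurrence in the window: #13 on 21 August 2062.
Occurrences #4 through #13: 10 in total.

10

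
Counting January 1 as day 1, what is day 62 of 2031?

2031-03-03

January has 31 days (62 − 31 = 31 remain).
February has 28 days (31 − 28 = 3 remain).
3 into March → March 3.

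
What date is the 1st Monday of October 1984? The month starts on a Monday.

October 1984 begins on a Monday, so the first Monday is October 1.

1984-10-01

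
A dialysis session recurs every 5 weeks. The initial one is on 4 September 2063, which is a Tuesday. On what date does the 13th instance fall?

28 October 2064

The 13th occurrence is 12 intervals after the first: 12 × 35 = 420 days after 4 September 2063.
September has 30 days — 26 days to the end of September leaves 394.
October has 31 days (363 left).
November has 30 days (333 left).
December has 31 days (302 left).
January has 31 days (271 left).
February has 29 days (242 left).
March has 31 days (211 left).
April has 30 days (181 left).
May has 31 days (150 left).
June has 30 days (120 left).
July has 31 days (89 left).
August has 31 days (58 left).
September has 30 days (28 left).
28 days into October → 28 October 2064.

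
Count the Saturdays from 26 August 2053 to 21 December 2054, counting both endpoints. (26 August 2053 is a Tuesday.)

26 August 2053 is a Tuesday; the first Saturday on or after it is 30 August 2053 (4 days later).
From 30 August 2053 to 21 December 2054: 123 + 355 = 478 days (rest of 2053, to 21 December 2054 in 2054).
478 ÷ 7 = 68 full weeks with remainder 2, so 68 more Saturdays after the first → 69.

69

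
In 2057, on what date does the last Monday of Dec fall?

Dec 2057 begins on a Saturday, so the first Monday is Dec 3 (2 days later).
Dec 2057 has 31 days. Adding weeks: 3, 10, 17, 24, 31 — the last one ≤ 31 is the 31st.

Dec 31, 2057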